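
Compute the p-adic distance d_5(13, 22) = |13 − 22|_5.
d_5(13, 22) = 1

Step 1 — x − y = 13 − 22 = -9. Step 2 — v_5(-9) = 0 (factor: -9 = −(5^0 · 9); the sign does not affect v_p). Step 3 — |x − y|_5 = 5^{0} = 1.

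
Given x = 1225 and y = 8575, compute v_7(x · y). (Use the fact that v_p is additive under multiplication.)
v_7(10504375) = 5

v_p(x) = 2 (factor: 1225 = 7^2 · 25); v_p(y) = 3 (factor: 8575 = 7^3 · 25). Additivity: v_p(xy) = v_p(x) + v_p(y) = 2 + 3 = 5. (Direct check: xy = 10504375 = 7^5 · (625).)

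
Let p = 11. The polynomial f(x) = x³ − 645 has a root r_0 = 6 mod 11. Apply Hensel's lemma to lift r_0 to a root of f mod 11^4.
r_3 = 7112 (mod 14641)

Hensel: r_{i+1} = r_i − f(r_i)/f′(r_i) mod 11^{i+2}, where f′(x) = 3x². Iterate:
  r_0 = 6 (mod 11)
  r_1 = 94 (mod 121)
  r_2 = 457 (mod 1331)
  r_3 = 7112 (mod 14641)
Final: r = 7112 with f(r) ≡ 0 mod 11^4.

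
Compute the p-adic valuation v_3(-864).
v_3(-864) = 3

v_3(n) is the largest exponent k such that 3^k divides n. Factor out: -864 = -3^3 · 32. (Sign doesn't affect v_p.) So v_3(-864) = 3.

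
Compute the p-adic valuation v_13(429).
v_13(429) = 1

v_13(n) is the largest exponent k such that 13^k divides n. Factor out: 429 = 13^1 · 33. (Sign doesn't affect v_p.) So v_13(429) = 1.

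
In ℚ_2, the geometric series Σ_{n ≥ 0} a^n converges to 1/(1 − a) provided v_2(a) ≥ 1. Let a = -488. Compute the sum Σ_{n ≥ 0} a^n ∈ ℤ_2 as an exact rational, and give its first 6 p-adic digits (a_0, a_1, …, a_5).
Σ a^n = 1/(1 − a) = 1/489;  first 6 digits = (1, 0, 0, 1, 1, 0)

v_2(a) = 3 ≥ 1, so the series converges in ℤ_2 to 1/(1 − a) = 1/(1 − (-488)) = 1/489. Expand this rational in ℤ_2: compute digits iteratively via d_i = x_i mod 2, x_{i+1} = (x_i − d_i)/2. The first 6 digits are (1, 0, 0, 1, 1, 0).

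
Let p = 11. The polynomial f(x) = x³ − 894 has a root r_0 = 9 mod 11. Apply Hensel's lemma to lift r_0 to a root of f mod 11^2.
r_1 = 53 (mod 121)

Hensel: r_{i+1} = r_i − f(r_i)/f′(r_i) mod 11^{i+2}, where f′(x) = 3x². Iterate:
  r_0 = 9 (mod 11)
  r_1 = 53 (mod 121)
Final: r = 53 with f(r) ≡ 0 mod 11^2.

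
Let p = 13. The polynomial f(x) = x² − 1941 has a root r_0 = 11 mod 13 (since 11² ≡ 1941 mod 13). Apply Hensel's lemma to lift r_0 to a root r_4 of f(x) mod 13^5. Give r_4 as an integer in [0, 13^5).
r_4 = 59889 (mod 371293)

Hensel's recurrence: r_{i+1} = r_i − f(r_i)·(f′(r_i))^{-1} mod 13^{i+2}, with f′(x) = 2x. Iterate:
  r_0 = 11 (mod 13)
  r_1 = 63 (mod 169)
  r_2 = 570 (mod 2197)
  r_3 = 2767 (mod 28561)
  r_4 = 59889 (mod 371293)
Final: r_4 = 59889, and one checks f(r_4) ≡ 0 mod 13^5.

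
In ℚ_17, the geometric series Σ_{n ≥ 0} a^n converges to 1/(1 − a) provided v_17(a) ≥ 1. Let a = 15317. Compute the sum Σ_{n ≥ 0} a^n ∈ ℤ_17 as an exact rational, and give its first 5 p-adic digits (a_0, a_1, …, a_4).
Σ a^n = 1/(1 − a) = -1/15316;  first 5 digits = (1, 0, 2, 3, 4)

v_17(a) = 2 ≥ 1, so the series converges in ℤ_17 to 1/(1 − a) = 1/(1 − 15317) = -1/15316. Expand this rational in ℤ_17: compute digits iteratively via d_i = x_i mod 17, x_{i+1} = (x_i − d_i)/17. The first 5 digits are (1, 0, 2, 3, 4).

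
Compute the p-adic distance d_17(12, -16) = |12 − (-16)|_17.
d_17(12, -16) = 1

Step 1 — x − y = 12 − (-16) = 28. Step 2 — v_17(28) = 0 (factor: 28 = (17^0 · 28); the sign does not affect v_p). Step 3 — |x − y|_17 = 17^{0} = 1.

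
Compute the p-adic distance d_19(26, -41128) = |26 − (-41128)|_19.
d_19(26, -41128) = 1/6859

Step 1 — x − y = 26 − (-41128) = 41154. Step 2 — v_19(41154) = 3 (factor: 41154 = (19^3 · 6); the sign does not affect v_p). Step 3 — |x − y|_19 = 19^{-3} = 1/6859.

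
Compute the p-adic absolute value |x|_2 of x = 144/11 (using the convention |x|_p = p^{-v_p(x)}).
|144/11|_2 = 1/16

Step 1 — compute v_2(x) by factoring powers of 2 out of the numerator and denominator: v_2(144/11) = 4. Step 2 — apply |x|_p = p^{-v_p(x)} = 2^{-4} = 1/16.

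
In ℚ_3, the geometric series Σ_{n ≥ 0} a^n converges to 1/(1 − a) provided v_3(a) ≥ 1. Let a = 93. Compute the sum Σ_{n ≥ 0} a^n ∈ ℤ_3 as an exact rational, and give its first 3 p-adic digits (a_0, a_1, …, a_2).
Σ a^n = 1/(1 − a) = -1/92;  first 3 digits = (1, 1, 2)

v_3(a) = 1 ≥ 1, so the series converges in ℤ_3 to 1/(1 − a) = 1/(1 − 93) = -1/92. Expand this rational in ℤ_3: compute digits iteratively via d_i = x_i mod 3, x_{i+1} = (x_i − d_i)/3. The first 3 digits are (1, 1, 2).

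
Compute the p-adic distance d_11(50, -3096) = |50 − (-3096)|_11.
d_11(50, -3096) = 1/121

Step 1 — x − y = 50 − (-3096) = 3146. Step 2 — v_11(3146) = 2 (factor: 3146 = (11^2 · 26); the sign does not affect v_p). Step 3 — |x − y|_11 = 11^{-2} = 1/121.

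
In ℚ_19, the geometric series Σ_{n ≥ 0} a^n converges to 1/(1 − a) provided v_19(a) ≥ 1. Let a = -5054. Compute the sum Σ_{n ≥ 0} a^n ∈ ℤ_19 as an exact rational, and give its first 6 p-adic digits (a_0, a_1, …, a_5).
Σ a^n = 1/(1 − a) = 1/5055;  first 6 digits = (1, 0, 5, 18, 5, 10)

v_19(a) = 2 ≥ 1, so the series converges in ℤ_19 to 1/(1 − a) = 1/(1 − (-5054)) = 1/5055. Expand this rational in ℤ_19: compute digits iteratively via d_i = x_i mod 19, x_{i+1} = (x_i − d_i)/19. The first 6 digits are (1, 0, 5, 18, 5, 10).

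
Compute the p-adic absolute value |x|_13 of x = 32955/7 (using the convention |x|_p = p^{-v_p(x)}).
|32955/7|_13 = 1/2197

Step 1 — compute v_13(x) by factoring powers of 13 out of the numerator and denominator: v_13(32955/7) = 3. Step 2 — apply |x|_p = p^{-v_p(x)} = 13^{-3} = 1/2197.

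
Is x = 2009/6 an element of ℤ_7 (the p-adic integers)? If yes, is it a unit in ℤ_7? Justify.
x ∈ ℤ_7 but not a unit; v_7(x) = 2 > 0

ℤ_7 = {x ∈ ℚ_7 : v_7(x) ≥ 0} and ℤ_7^× = {x ∈ ℤ_7 : v_7(x) = 0}. Here v_7(2009/6) = v_7(num) − v_7(den) = 2; compare against these criteria.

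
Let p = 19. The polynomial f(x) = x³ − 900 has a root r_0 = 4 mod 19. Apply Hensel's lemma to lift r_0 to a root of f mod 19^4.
r_3 = 83623 (mod 130321)

Hensel: r_{i+1} = r_i − f(r_i)/f′(r_i) mod 19^{i+2}, where f′(x) = 3x². Iterate:
  r_0 = 4 (mod 19)
  r_1 = 232 (mod 361)
  r_2 = 1315 (mod 6859)
  r_3 = 83623 (mod 130321)
Final: r = 83623 with f(r) ≡ 0 mod 19^4.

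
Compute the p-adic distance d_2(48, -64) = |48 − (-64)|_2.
d_2(48, -64) = 1/16

Step 1 — x − y = 48 − (-64) = 112. Step 2 — v_2(112) = 4 (factor: 112 = (2^4 · 7); the sign does not affect v_p). Step 3 — |x − y|_2 = 2^{-4} = 1/16.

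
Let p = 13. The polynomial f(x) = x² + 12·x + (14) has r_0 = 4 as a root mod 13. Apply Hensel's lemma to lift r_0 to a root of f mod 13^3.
r_2 = 1200 (mod 2197)

Hensel: r_{i+1} = r_i − f(r_i)·(f′(r_i))^{-1} mod 13^{i+2}, f′(x) = 2x + 12. Iterate:
  r_0 = 4 (mod 13)
  r_1 = 17 (mod 169)
  r_2 = 1200 (mod 2197)
Final: r = 1200 satisfies f(r) ≡ 0 mod 13^3.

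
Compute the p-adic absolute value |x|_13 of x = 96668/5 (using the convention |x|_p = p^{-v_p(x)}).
|96668/5|_13 = 1/2197

Step 1 — compute v_13(x) by factoring powers of 13 out of the numerator and denominator: v_13(96668/5) = 3. Step 2 — apply |x|_p = p^{-v_p(x)} = 13^{-3} = 1/2197.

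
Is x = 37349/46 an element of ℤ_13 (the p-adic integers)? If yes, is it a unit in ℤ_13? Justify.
x ∈ ℤ_13 but not a unit; v_13(x) = 3 > 0

ℤ_13 = {x ∈ ℚ_13 : v_13(x) ≥ 0} and ℤ_13^× = {x ∈ ℤ_13 : v_13(x) = 0}. Here v_13(37349/46) = v_13(num) − v_13(den) = 3; compare against these criteria.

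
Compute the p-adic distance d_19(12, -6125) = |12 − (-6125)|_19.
d_19(12, -6125) = 1/361

Step 1 — x − y = 12 − (-6125) = 6137. Step 2 — v_19(6137) = 2 (factor: 6137 = (19^2 · 17); the sign does not affect v_p). Step 3 — |x − y|_19 = 19^{-2} = 1/361.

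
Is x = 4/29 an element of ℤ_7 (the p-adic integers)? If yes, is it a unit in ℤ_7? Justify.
x ∈ ℤ_7^× (unit); v_7(x) = 0

ℤ_7 = {x ∈ ℚ_7 : v_7(x) ≥ 0} and ℤ_7^× = {x ∈ ℤ_7 : v_7(x) = 0}. Here v_7(4/29) = v_7(num) − v_7(den) = 0; compare against these criteria.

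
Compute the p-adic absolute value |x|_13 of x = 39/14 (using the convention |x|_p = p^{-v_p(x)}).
|39/14|_13 = 1/13

Step 1 — compute v_13(x) by factoring powers of 13 out of the numerator and denominator: v_13(39/14) = 1. Step 2 — apply |x|_p = p^{-v_p(x)} = 13^{-1} = 1/13.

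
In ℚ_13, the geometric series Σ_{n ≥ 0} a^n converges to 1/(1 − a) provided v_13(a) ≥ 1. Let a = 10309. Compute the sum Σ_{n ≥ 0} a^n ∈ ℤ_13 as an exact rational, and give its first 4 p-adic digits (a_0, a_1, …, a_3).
Σ a^n = 1/(1 − a) = -1/10308;  first 4 digits = (1, 0, 9, 4)

v_13(a) = 2 ≥ 1, so the series converges in ℤ_13 to 1/(1 − a) = 1/(1 − 10309) = -1/10308. Expand this rational in ℤ_13: compute digits iteratively via d_i = x_i mod 13, x_{i+1} = (x_i − d_i)/13. The first 4 digits are (1, 0, 9, 4).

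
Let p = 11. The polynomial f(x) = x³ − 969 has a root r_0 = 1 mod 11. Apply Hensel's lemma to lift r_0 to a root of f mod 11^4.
r_3 = 5204 (mod 14641)

Hensel: r_{i+1} = r_i − f(r_i)/f′(r_i) mod 11^{i+2}, where f′(x) = 3x². Iterate:
  r_0 = 1 (mod 11)
  r_1 = 1 (mod 121)
  r_2 = 1211 (mod 1331)
  r_3 = 5204 (mod 14641)
Final: r = 5204 with f(r) ≡ 0 mod 11^4.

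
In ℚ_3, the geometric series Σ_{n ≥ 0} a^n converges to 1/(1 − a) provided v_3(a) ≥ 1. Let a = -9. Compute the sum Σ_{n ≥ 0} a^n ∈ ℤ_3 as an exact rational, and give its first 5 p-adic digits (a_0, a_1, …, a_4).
Σ a^n = 1/(1 − a) = 1/10;  first 5 digits = (1, 0, 2, 2, 0)

v_3(a) = 2 ≥ 1, so the series converges in ℤ_3 to 1/(1 − a) = 1/(1 − (-9)) = 1/10. Expand this rational in ℤ_3: compute digits iteratively via d_i = x_i mod 3, x_{i+1} = (x_i − d_i)/3. The first 5 digits are (1, 0, 2, 2, 0).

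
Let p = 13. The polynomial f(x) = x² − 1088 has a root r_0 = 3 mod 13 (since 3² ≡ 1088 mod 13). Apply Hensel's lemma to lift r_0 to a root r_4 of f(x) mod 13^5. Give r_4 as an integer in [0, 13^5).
r_4 = 172760 (mod 371293)

Hensel's recurrence: r_{i+1} = r_i − f(r_i)·(f′(r_i))^{-1} mod 13^{i+2}, with f′(x) = 2x. Iterate:
  r_0 = 3 (mod 13)
  r_1 = 42 (mod 169)
  r_2 = 1394 (mod 2197)
  r_3 = 1394 (mod 28561)
  r_4 = 172760 (mod 371293)
Final: r_4 = 172760, and one checks f(r_4) ≡ 0 mod 13^5.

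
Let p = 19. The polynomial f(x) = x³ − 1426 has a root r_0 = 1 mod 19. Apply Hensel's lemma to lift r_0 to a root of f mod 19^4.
r_3 = 28634 (mod 130321)

Hensel: r_{i+1} = r_i − f(r_i)/f′(r_i) mod 19^{i+2}, where f′(x) = 3x². Iterate:
  r_0 = 1 (mod 19)
  r_1 = 115 (mod 361)
  r_2 = 1198 (mod 6859)
  r_3 = 28634 (mod 130321)
Final: r = 28634 with f(r) ≡ 0 mod 19^4.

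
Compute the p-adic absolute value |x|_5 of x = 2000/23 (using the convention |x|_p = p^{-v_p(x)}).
|2000/23|_5 = 1/125

Step 1 — compute v_5(x) by factoring powers of 5 out of the numerator and denominator: v_5(2000/23) = 3. Step 2 — apply |x|_p = p^{-v_p(x)} = 5^{-3} = 1/125.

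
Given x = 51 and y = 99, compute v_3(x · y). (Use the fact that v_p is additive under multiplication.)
v_3(5049) = 3

v_p(x) = 1 (factor: 51 = 3^1 · 17); v_p(y) = 2 (factor: 99 = 3^2 · 11). Additivity: v_p(xy) = v_p(x) + v_p(y) = 1 + 2 = 3. (Direct check: xy = 5049 = 3^3 · (187).)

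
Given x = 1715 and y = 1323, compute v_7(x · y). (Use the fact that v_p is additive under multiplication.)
v_7(2268945) = 5

v_p(x) = 3 (factor: 1715 = 7^3 · 5); v_p(y) = 2 (factor: 1323 = 7^2 · 27). Additivity: v_p(xy) = v_p(x) + v_p(y) = 3 + 2 = 5. (Direct check: xy = 2268945 = 7^5 · (135).)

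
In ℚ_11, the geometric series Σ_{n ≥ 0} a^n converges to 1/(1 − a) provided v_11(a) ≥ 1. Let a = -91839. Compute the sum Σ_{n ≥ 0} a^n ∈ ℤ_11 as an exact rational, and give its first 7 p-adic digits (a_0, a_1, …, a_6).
Σ a^n = 1/(1 − a) = 1/91840;  first 7 digits = (1, 0, 0, 8, 4, 10, 8)

v_11(a) = 3 ≥ 1, so the series converges in ℤ_11 to 1/(1 − a) = 1/(1 − (-91839)) = 1/91840. Expand this rational in ℤ_11: compute digits iteratively via d_i = x_i mod 11, x_{i+1} = (x_i − d_i)/11. The first 7 digits are (1, 0, 0, 8, 4, 10, 8).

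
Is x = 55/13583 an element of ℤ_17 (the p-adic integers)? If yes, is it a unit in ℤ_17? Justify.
x ∉ ℤ_17 (v_17(x) = -2 < 0)

ℤ_17 = {x ∈ ℚ_17 : v_17(x) ≥ 0} and ℤ_17^× = {x ∈ ℤ_17 : v_17(x) = 0}. Here v_17(55/13583) = v_17(num) − v_17(den) = -2; compare against these criteria.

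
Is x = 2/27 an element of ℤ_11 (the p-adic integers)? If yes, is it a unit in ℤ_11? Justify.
x ∈ ℤ_11^× (unit); v_11(x) = 0

ℤ_11 = {x ∈ ℚ_11 : v_11(x) ≥ 0} and ℤ_11^× = {x ∈ ℤ_11 : v_11(x) = 0}. Here v_11(2/27) = v_11(num) − v_11(den) = 0; compare against these criteria.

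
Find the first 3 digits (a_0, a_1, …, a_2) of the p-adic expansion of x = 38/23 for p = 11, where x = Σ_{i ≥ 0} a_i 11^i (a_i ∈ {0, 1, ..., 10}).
(a_0, …, a_2) = (5, 4, 2)

v_11(38/23) = 0 (numerator and denominator both coprime to 11), so x ∈ ℤ_11^×. Compute digits iteratively via a_i = x_i mod 11, x_{i+1} = (x_i − a_i)/11, with x_0 = x:
  x_0 = 38/23;  a_0 = 5;  x_1 = (x_0 − 5)/11 = -7/23
  x_1 = -7/23;  a_1 = 4;  x_2 = (x_1 − 4)/11 = -9/23
  x_2 = -9/23;  a_2 = 2;  x_3 = (x_2 − 2)/11 = -5/23
Digits: (5, 4, 2).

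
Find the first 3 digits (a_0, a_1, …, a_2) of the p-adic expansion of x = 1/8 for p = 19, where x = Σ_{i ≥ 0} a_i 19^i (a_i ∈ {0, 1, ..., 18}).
(a_0, …, a_2) = (12, 16, 11)

v_19(1/8) = 0 (numerator and denominator both coprime to 19), so x ∈ ℤ_19^×. Compute digits iteratively via a_i = x_i mod 19, x_{i+1} = (x_i − a_i)/19, with x_0 = x:
  x_0 = 1/8;  a_0 = 12;  x_1 = (x_0 − 12)/19 = -5/8
  x_1 = -5/8;  a_1 = 16;  x_2 = (x_1 − 16)/19 = -7/8
  x_2 = -7/8;  a_2 = 11;  x_3 = (x_2 − 11)/19 = -5/8
Digits: (12, 16, 11).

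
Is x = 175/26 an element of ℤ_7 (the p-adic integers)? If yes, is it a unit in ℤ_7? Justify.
x ∈ ℤ_7 but not a unit; v_7(x) = 1 > 0

ℤ_7 = {x ∈ ℚ_7 : v_7(x) ≥ 0} and ℤ_7^× = {x ∈ ℤ_7 : v_7(x) = 0}. Here v_7(175/26) = v_7(num) − v_7(den) = 1; compare against these criteria.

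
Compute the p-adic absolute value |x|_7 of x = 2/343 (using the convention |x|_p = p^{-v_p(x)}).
|2/343|_7 = 343

Step 1 — compute v_7(x) by factoring powers of 7 out of the numerator and denominator: v_7(2/343) = -3. Step 2 — apply |x|_p = p^{-v_p(x)} = 7^{3} = 343.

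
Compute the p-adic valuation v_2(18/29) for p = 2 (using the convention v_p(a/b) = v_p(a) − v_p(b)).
v_2(18/29) = 1

Factor powers of 2 from the numerator and denominator of the reduced fraction: 18 = 2^1 · 9 and 29 = 2^0 · 29. Apply v_p(a/b) = v_p(a) − v_p(b): v_2(18/29) = 1 − 0 = 1.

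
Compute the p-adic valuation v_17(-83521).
v_17(-83521) = 4

v_17(n) is the largest exponent k such that 17^k divides n. Factor out: -83521 = -17^4 · 1. (Sign doesn't affect v_p.) So v_17(-83521) = 4.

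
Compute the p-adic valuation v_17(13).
v_17(13) = 0

v_17(n) is the largest exponent k such that 17^k divides n. Factor out: 13 = 17^0 · 13. (Sign doesn't affect v_p.) So v_17(13) = 0.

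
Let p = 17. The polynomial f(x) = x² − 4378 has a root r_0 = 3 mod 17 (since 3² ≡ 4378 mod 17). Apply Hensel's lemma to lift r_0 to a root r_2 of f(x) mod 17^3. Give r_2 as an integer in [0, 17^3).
r_2 = 4729 (mod 4913)

Hensel's recurrence: r_{i+1} = r_i − f(r_i)·(f′(r_i))^{-1} mod 17^{i+2}, with f′(x) = 2x. Iterate:
  r_0 = 3 (mod 17)
  r_1 = 105 (mod 289)
  r_2 = 4729 (mod 4913)
Final: r_2 = 4729, and one checks f(r_2) ≡ 0 mod 17^3.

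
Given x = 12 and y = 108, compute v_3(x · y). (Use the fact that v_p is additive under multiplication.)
v_3(1296) = 4

v_p(x) = 1 (factor: 12 = 3^1 · 4); v_p(y) = 3 (factor: 108 = 3^3 · 4). Additivity: v_p(xy) = v_p(x) + v_p(y) = 1 + 3 = 4. (Direct check: xy = 1296 = 3^4 · (16).)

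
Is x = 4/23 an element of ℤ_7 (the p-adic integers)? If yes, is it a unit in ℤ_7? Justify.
x ∈ ℤ_7^× (unit); v_7(x) = 0

ℤ_7 = {x ∈ ℚ_7 : v_7(x) ≥ 0} and ℤ_7^× = {x ∈ ℤ_7 : v_7(x) = 0}. Here v_7(4/23) = v_7(num) − v_7(den) = 0; compare against these criteria.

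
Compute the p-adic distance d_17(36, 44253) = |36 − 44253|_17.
d_17(36, 44253) = 1/4913

Step 1 — x − y = 36 − 44253 = -44217. Step 2 — v_17(-44217) = 3 (factor: -44217 = −(17^3 · 9); the sign does not affect v_p). Step 3 — |x − y|_17 = 17^{-3} = 1/4913.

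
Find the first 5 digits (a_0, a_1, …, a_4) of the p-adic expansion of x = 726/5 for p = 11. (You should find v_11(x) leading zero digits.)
(a_0, …, a_4) = (0, 0, 10, 8, 8)

v_11(726/5) = 2, so a_0 = ... = a_1 = 0. Factor out: x = 11^2 · u with u = 6/5 a unit in ℤ_11. Expand u iteratively via a_{v+i} = u_i mod 11, u_{i+1} = (u_i − a_{v+i})/11:
  u_0 = 6/5;  a_2 = 10;  u_1 = (u_0 − 10)/11 = -4/5
  u_1 = -4/5;  a_3 = 8;  u_2 = (u_1 − 8)/11 = -4/5
  u_2 = -4/5;  a_4 = 8;  u_3 = (u_2 − 8)/11 = -4/5
Digits: (0, 0, 10, 8, 8).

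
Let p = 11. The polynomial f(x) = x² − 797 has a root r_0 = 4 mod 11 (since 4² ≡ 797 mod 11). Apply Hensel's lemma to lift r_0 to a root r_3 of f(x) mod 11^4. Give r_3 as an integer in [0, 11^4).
r_3 = 873 (mod 14641)

Hensel's recurrence: r_{i+1} = r_i − f(r_i)·(f′(r_i))^{-1} mod 11^{i+2}, with f′(x) = 2x. Iterate:
  r_0 = 4 (mod 11)
  r_1 = 26 (mod 121)
  r_2 = 873 (mod 1331)
  r_3 = 873 (mod 14641)
Final: r_3 = 873, and one checks f(r_3) ≡ 0 mod 11^4.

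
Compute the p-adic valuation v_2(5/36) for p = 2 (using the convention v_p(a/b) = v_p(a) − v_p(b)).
v_2(5/36) = -2

Factor powers of 2 from the numerator and denominator of the reduced fraction: 5 = 2^0 · 5 and 36 = 2^2 · 9. Apply v_p(a/b) = v_p(a) − v_p(b): v_2(5/36) = 0 − 2 = -2.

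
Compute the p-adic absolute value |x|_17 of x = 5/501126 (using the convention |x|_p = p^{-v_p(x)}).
|5/501126|_17 = 83521

Step 1 — compute v_17(x) by factoring powers of 17 out of the numerator and denominator: v_17(5/501126) = -4. Step 2 — apply |x|_p = p^{-v_p(x)} = 17^{4} = 83521.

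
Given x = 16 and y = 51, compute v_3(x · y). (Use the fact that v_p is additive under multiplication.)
v_3(816) = 1

v_p(x) = 0 (factor: 16 = 3^0 · 16); v_p(y) = 1 (factor: 51 = 3^1 · 17). Additivity: v_p(xy) = v_p(x) + v_p(y) = 0 + 1 = 1. (Direct check: xy = 816 = 3^1 · (272).)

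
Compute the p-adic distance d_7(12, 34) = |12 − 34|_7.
d_7(12, 34) = 1

Step 1 — x − y = 12 − 34 = -22. Step 2 — v_7(-22) = 0 (factor: -22 = −(7^0 · 22); the sign does not affect v_p). Step 3 — |x − y|_7 = 7^{0} = 1.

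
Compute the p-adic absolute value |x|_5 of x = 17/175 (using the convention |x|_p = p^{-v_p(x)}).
|17/175|_5 = 25

Step 1 — compute v_5(x) by factoring powers of 5 out of the numerator and denominator: v_5(17/175) = -2. Step 2 — apply |x|_p = p^{-v_p(x)} = 5^{2} = 25.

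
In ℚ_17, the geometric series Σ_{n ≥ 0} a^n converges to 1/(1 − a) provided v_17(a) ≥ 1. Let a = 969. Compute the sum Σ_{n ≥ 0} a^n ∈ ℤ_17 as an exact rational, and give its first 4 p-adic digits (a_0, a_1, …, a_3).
Σ a^n = 1/(1 − a) = -1/968;  first 4 digits = (1, 6, 5, 16)

v_17(a) = 1 ≥ 1, so the series converges in ℤ_17 to 1/(1 − a) = 1/(1 − 969) = -1/968. Expand this rational in ℤ_17: compute digits iteratively via d_i = x_i mod 17, x_{i+1} = (x_i − d_i)/17. The first 4 digits are (1, 6, 5, 16).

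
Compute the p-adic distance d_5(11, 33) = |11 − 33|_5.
d_5(11, 33) = 1

Step 1 — x − y = 11 − 33 = -22. Step 2 — v_5(-22) = 0 (factor: -22 = −(5^0 · 22); the sign does not affect v_p). Step 3 — |x − y|_5 = 5^{0} = 1.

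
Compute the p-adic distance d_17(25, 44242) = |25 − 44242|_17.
d_17(25, 44242) = 1/4913

Step 1 — x − y = 25 − 44242 = -44217. Step 2 — v_17(-44217) = 3 (factor: -44217 = −(17^3 · 9); the sign does not affect v_p). Step 3 — |x − y|_17 = 17^{-3} = 1/4913.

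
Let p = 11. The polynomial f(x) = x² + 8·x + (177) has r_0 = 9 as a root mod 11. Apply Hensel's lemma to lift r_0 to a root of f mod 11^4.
r_3 = 3254 (mod 14641)

Hensel: r_{i+1} = r_i − f(r_i)·(f′(r_i))^{-1} mod 11^{i+2}, f′(x) = 2x + 8. Iterate:
  r_0 = 9 (mod 11)
  r_1 = 108 (mod 121)
  r_2 = 592 (mod 1331)
  r_3 = 3254 (mod 14641)
Final: r = 3254 satisfies f(r) ≡ 0 mod 11^4.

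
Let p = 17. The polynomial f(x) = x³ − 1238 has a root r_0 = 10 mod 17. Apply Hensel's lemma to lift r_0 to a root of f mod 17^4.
r_3 = 38022 (mod 83521)

Hensel: r_{i+1} = r_i − f(r_i)/f′(r_i) mod 17^{i+2}, where f′(x) = 3x². Iterate:
  r_0 = 10 (mod 17)
  r_1 = 163 (mod 289)
  r_2 = 3631 (mod 4913)
  r_3 = 38022 (mod 83521)
Final: r = 38022 with f(r) ≡ 0 mod 17^4.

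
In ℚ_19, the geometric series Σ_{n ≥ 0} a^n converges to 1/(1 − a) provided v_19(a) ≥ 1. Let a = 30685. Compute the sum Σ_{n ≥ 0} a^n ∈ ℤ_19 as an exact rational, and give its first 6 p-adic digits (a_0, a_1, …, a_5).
Σ a^n = 1/(1 − a) = -1/30684;  first 6 digits = (1, 0, 9, 4, 5, 0)

v_19(a) = 2 ≥ 1, so the series converges in ℤ_19 to 1/(1 − a) = 1/(1 − 30685) = -1/30684. Expand this rational in ℤ_19: compute digits iteratively via d_i = x_i mod 19, x_{i+1} = (x_i − d_i)/19. The first 6 digits are (1, 0, 9, 4, 5, 0).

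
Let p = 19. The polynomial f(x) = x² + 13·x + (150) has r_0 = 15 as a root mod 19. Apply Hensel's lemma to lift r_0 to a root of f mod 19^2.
r_1 = 262 (mod 361)

Hensel: r_{i+1} = r_i − f(r_i)·(f′(r_i))^{-1} mod 19^{i+2}, f′(x) = 2x + 13. Iterate:
  r_0 = 15 (mod 19)
  r_1 = 262 (mod 361)
Final: r = 262 satisfies f(r) ≡ 0 mod 19^2.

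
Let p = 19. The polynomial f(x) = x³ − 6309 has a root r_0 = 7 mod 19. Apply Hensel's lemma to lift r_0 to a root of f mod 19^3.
r_2 = 6467 (mod 6859)

Hensel: r_{i+1} = r_i − f(r_i)/f′(r_i) mod 19^{i+2}, where f′(x) = 3x². Iterate:
  r_0 = 7 (mod 19)
  r_1 = 330 (mod 361)
  r_2 = 6467 (mod 6859)
Final: r = 6467 with f(r) ≡ 0 mod 19^3.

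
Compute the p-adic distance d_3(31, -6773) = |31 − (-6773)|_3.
d_3(31, -6773) = 1/243

Step 1 — x − y = 31 − (-6773) = 6804. Step 2 — v_3(6804) = 5 (factor: 6804 = (3^5 · 28); the sign does not affect v_p). Step 3 — |x − y|_3 = 3^{-5} = 1/243.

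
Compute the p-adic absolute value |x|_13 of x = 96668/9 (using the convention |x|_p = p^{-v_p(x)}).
|96668/9|_13 = 1/2197

Step 1 — compute v_13(x) by factoring powers of 13 out of the numerator and denominator: v_13(96668/9) = 3. Step 2 — apply |x|_p = p^{-v_p(x)} = 13^{-3} = 1/2197.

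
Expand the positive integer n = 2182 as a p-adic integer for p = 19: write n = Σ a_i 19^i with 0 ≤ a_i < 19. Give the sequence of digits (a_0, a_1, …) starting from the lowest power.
(a_0, a_1, …) = (16, 0, 6)

Repeated division by 19 gives the digits low-to-high: 2182 = 16 + 6·19^2. Digit sequence: (16, 0, 6).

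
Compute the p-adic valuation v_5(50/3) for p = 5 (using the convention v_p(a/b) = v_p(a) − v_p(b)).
v_5(50/3) = 2

Factor powers of 5 from the numerator and denominator of the reduced fraction: 50 = 5^2 · 2 and 3 = 5^0 · 3. Apply v_p(a/b) = v_p(a) − v_p(b): v_5(50/3) = 2 − 0 = 2.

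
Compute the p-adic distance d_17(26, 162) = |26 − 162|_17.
d_17(26, 162) = 1/17

Step 1 — x − y = 26 − 162 = -136. Step 2 — v_17(-136) = 1 (factor: -136 = −(17^1 · 8); the sign does not affect v_p). Step 3 — |x − y|_17 = 17^{-1} = 1/17.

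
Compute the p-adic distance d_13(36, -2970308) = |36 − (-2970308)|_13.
d_13(36, -2970308) = 1/371293

Step 1 — x − y = 36 − (-2970308) = 2970344. Step 2 — v_13(2970344) = 5 (factor: 2970344 = (13^5 · 8); the sign does not affect v_p). Step 3 — |x − y|_13 = 13^{-5} = 1/371293.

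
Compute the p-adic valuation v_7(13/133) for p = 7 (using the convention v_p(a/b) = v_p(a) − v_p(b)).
v_7(13/133) = -1

Factor powers of 7 from the numerator and denominator of the reduced fraction: 13 = 7^0 · 13 and 133 = 7^1 · 19. Apply v_p(a/b) = v_p(a) − v_p(b): v_7(13/133) = 0 − 1 = -1.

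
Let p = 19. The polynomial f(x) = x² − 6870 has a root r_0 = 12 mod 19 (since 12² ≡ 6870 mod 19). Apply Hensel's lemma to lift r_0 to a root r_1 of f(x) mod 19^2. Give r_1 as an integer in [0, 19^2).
r_1 = 202 (mod 361)

Hensel's recurrence: r_{i+1} = r_i − f(r_i)·(f′(r_i))^{-1} mod 19^{i+2}, with f′(x) = 2x. Iterate:
  r_0 = 12 (mod 19)
  r_1 = 202 (mod 361)
Final: r_1 = 202, and one checks f(r_1) ≡ 0 mod 19^2.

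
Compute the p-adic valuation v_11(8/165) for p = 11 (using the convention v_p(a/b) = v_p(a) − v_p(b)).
v_11(8/165) = -1

Factor powers of 11 from the numerator and denominator of the reduced fraction: 8 = 11^0 · 8 and 165 = 11^1 · 15. Apply v_p(a/b) = v_p(a) − v_p(b): v_11(8/165) = 0 − 1 = -1.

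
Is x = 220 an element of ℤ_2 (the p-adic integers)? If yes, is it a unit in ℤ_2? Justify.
x ∈ ℤ_2 but not a unit; v_2(x) = 2 > 0

ℤ_2 = {x ∈ ℚ_2 : v_2(x) ≥ 0} and ℤ_2^× = {x ∈ ℤ_2 : v_2(x) = 0}. Here v_2(220) = v_2(num) − v_2(den) = 2; compare against these criteria.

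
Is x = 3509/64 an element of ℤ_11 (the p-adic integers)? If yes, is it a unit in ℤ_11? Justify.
x ∈ ℤ_11 but not a unit; v_11(x) = 2 > 0

ℤ_11 = {x ∈ ℚ_11 : v_11(x) ≥ 0} and ℤ_11^× = {x ∈ ℤ_11 : v_11(x) = 0}. Here v_11(3509/64) = v_11(num) − v_11(den) = 2; compare against these criteria.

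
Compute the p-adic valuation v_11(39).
v_11(39) = 0

v_11(n) is the largest exponent k such that 11^k divides n. Factor out: 39 = 11^0 · 39. (Sign doesn't affect v_p.) So v_11(39) = 0.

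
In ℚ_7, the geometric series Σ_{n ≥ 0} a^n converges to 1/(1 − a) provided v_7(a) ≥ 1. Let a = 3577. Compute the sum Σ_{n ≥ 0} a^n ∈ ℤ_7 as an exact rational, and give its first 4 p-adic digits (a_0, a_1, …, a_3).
Σ a^n = 1/(1 − a) = -1/3576;  first 4 digits = (1, 0, 3, 3)

v_7(a) = 2 ≥ 1, so the series converges in ℤ_7 to 1/(1 − a) = 1/(1 − 3577) = -1/3576. Expand this rational in ℤ_7: compute digits iteratively via d_i = x_i mod 7, x_{i+1} = (x_i − d_i)/7. The first 4 digits are (1, 0, 3, 3).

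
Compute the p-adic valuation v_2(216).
v_2(216) = 3

v_2(n) is the largest exponent k such that 2^k divides n. Factor out: 216 = 2^3 · 27. (Sign doesn't affect v_p.) So v_2(216) = 3.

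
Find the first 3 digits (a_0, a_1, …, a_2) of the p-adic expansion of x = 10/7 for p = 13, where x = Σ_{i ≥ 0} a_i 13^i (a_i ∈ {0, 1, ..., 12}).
(a_0, …, a_2) = (7, 7, 5)

v_13(10/7) = 0 (numerator and denominator both coprime to 13), so x ∈ ℤ_13^×. Compute digits iteratively via a_i = x_i mod 13, x_{i+1} = (x_i − a_i)/13, with x_0 = x:
  x_0 = 10/7;  a_0 = 7;  x_1 = (x_0 − 7)/13 = -3/7
  x_1 = -3/7;  a_1 = 7;  x_2 = (x_1 − 7)/13 = -4/7
  x_2 = -4/7;  a_2 = 5;  x_3 = (x_2 − 5)/13 = -3/7
Digits: (7, 7, 5).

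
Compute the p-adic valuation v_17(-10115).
v_17(-10115) = 2

v_17(n) is the largest exponent k such that 17^k divides n. Factor out: -10115 = -17^2 · 35. (Sign doesn't affect v_p.) So v_17(-10115) = 2.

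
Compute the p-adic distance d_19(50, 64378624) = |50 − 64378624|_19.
d_19(50, 64378624) = 1/2476099

Step 1 — x − y = 50 − 64378624 = -64378574. Step 2 — v_19(-64378574) = 5 (factor: -64378574 = −(19^5 · 26); the sign does not affect v_p). Step 3 — |x − y|_19 = 19^{-5} = 1/2476099.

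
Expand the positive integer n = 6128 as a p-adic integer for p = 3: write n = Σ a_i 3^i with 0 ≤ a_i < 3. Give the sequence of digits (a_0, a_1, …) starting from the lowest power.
(a_0, a_1, …) = (2, 2, 2, 1, 0, 1, 2, 2)

Repeated division by 3 gives the digits low-to-high: 6128 = 2 + 2·3^1 + 2·3^2 + 1·3^3 + 1·3^5 + 2·3^6 + 2·3^7. Digit sequence: (2, 2, 2, 1, 0, 1, 2, 2).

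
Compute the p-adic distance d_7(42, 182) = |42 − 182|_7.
d_7(42, 182) = 1/7

Step 1 — x − y = 42 − 182 = -140. Step 2 — v_7(-140) = 1 (factor: -140 = −(7^1 · 20); the sign does not affect v_p). Step 3 — |x − y|_7 = 7^{-1} = 1/7.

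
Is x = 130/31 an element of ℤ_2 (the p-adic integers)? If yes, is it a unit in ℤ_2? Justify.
x ∈ ℤ_2 but not a unit; v_2(x) = 1 > 0

ℤ_2 = {x ∈ ℚ_2 : v_2(x) ≥ 0} and ℤ_2^× = {x ∈ ℤ_2 : v_2(x) = 0}. Here v_2(130/31) = v_2(num) − v_2(den) = 1; compare against these criteria.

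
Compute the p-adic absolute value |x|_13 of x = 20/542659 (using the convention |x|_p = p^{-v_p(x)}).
|20/542659|_13 = 28561

Step 1 — compute v_13(x) by factoring powers of 13 out of the numerator and denominator: v_13(20/542659) = -4. Step 2 — apply |x|_p = p^{-v_p(x)} = 13^{4} = 28561.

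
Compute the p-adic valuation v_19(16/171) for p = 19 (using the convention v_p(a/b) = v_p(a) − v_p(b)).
v_19(16/171) = -1

Factor powers of 19 from the numerator and denominator of the reduced fraction: 16 = 19^0 · 16 and 171 = 19^1 · 9. Apply v_p(a/b) = v_p(a) − v_p(b): v_19(16/171) = 0 − 1 = -1.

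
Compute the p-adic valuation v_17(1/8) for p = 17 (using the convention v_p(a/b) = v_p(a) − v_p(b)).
v_17(1/8) = 0

Factor powers of 17 from the numerator and denominator of the reduced fraction: 1 = 17^0 · 1 and 8 = 17^0 · 8. Apply v_p(a/b) = v_p(a) − v_p(b): v_17(1/8) = 0 − 0 = 0.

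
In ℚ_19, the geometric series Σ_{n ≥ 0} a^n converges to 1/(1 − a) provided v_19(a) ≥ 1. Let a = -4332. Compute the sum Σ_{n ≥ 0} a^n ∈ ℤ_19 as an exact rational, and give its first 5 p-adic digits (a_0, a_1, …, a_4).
Σ a^n = 1/(1 − a) = 1/4333;  first 5 digits = (1, 0, 7, 18, 10)

v_19(a) = 2 ≥ 1, so the series converges in ℤ_19 to 1/(1 − a) = 1/(1 − (-4332)) = 1/4333. Expand this rational in ℤ_19: compute digits iteratively via d_i = x_i mod 19, x_{i+1} = (x_i − d_i)/19. The first 5 digits are (1, 0, 7, 18, 10).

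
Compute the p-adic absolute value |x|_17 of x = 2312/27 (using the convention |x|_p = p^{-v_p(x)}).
|2312/27|_17 = 1/289

Step 1 — compute v_17(x) by factoring powers of 17 out of the numerator and denominator: v_17(2312/27) = 2. Step 2 — apply |x|_p = p^{-v_p(x)} = 17^{-2} = 1/289.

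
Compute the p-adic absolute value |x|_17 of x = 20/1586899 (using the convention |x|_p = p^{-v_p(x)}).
|20/1586899|_17 = 83521

Step 1 — compute v_17(x) by factoring powers of 17 out of the numerator and denominator: v_17(20/1586899) = -4. Step 2 — apply |x|_p = p^{-v_p(x)} = 17^{4} = 83521.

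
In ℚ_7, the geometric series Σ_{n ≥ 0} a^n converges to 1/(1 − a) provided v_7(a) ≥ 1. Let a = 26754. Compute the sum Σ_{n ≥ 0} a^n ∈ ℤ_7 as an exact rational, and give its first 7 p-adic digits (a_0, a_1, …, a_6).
Σ a^n = 1/(1 − a) = -1/26753;  first 7 digits = (1, 0, 0, 1, 4, 1, 1)

v_7(a) = 3 ≥ 1, so the series converges in ℤ_7 to 1/(1 − a) = 1/(1 − 26754) = -1/26753. Expand this rational in ℤ_7: compute digits iteratively via d_i = x_i mod 7, x_{i+1} = (x_i − d_i)/7. The first 7 digits are (1, 0, 0, 1, 4, 1, 1).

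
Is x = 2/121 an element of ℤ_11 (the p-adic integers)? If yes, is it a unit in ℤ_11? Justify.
x ∉ ℤ_11 (v_11(x) = -2 < 0)

ℤ_11 = {x ∈ ℚ_11 : v_11(x) ≥ 0} and ℤ_11^× = {x ∈ ℤ_11 : v_11(x) = 0}. Here v_11(2/121) = v_11(num) − v_11(den) = -2; compare against these criteria.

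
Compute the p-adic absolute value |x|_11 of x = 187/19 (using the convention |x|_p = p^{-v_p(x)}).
|187/19|_11 = 1/11

Step 1 — compute v_11(x) by factoring powers of 11 out of the numerator and denominator: v_11(187/19) = 1. Step 2 — apply |x|_p = p^{-v_p(x)} = 11^{-1} = 1/11.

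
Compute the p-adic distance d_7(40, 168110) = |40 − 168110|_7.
d_7(40, 168110) = 1/16807

Step 1 — x − y = 40 − 168110 = -168070. Step 2 — v_7(-168070) = 5 (factor: -168070 = −(7^5 · 10); the sign does not affect v_p). Step 3 — |x − y|_7 = 7^{-5} = 1/16807.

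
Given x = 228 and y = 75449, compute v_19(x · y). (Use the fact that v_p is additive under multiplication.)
v_19(17202372) = 4

v_p(x) = 1 (factor: 228 = 19^1 · 12); v_p(y) = 3 (factor: 75449 = 19^3 · 11). Additivity: v_p(xy) = v_p(x) + v_p(y) = 1 + 3 = 4. (Direct check: xy = 17202372 = 19^4 · (132).)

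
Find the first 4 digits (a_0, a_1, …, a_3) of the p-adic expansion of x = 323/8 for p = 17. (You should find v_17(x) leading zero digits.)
(a_0, …, a_3) = (0, 13, 10, 10)

v_17(323/8) = 1, so a_0 = ... = a_0 = 0. Factor out: x = 17^1 · u with u = 19/8 a unit in ℤ_17. Expand u iteratively via a_{v+i} = u_i mod 17, u_{i+1} = (u_i − a_{v+i})/17:
  u_0 = 19/8;  a_1 = 13;  u_1 = (u_0 − 13)/17 = -5/8
  u_1 = -5/8;  a_2 = 10;  u_2 = (u_1 − 10)/17 = -5/8
  u_2 = -5/8;  a_3 = 10;  u_3 = (u_2 − 10)/17 = -5/8
Digits: (0, 13, 10, 10).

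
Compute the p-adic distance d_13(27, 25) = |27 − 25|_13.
d_13(27, 25) = 1

Step 1 — x − y = 27 − 25 = 2. Step 2 — v_13(2) = 0 (factor: 2 = (13^0 · 2); the sign does not affect v_p). Step 3 — |x − y|_13 = 13^{0} = 1.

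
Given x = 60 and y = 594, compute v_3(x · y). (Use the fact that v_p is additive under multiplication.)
v_3(35640) = 4

v_p(x) = 1 (factor: 60 = 3^1 · 20); v_p(y) = 3 (factor: 594 = 3^3 · 22). Additivity: v_p(xy) = v_p(x) + v_p(y) = 1 + 3 = 4. (Direct check: xy = 35640 = 3^4 · (440).)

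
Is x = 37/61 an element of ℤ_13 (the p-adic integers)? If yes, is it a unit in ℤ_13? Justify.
x ∈ ℤ_13^× (unit); v_13(x) = 0

ℤ_13 = {x ∈ ℚ_13 : v_13(x) ≥ 0} and ℤ_13^× = {x ∈ ℤ_13 : v_13(x) = 0}. Here v_13(37/61) = v_13(num) − v_13(den) = 0; compare against these criteria.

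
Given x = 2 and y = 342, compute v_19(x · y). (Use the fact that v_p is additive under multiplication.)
v_19(684) = 1

v_p(x) = 0 (factor: 2 = 19^0 · 2); v_p(y) = 1 (factor: 342 = 19^1 · 18). Additivity: v_p(xy) = v_p(x) + v_p(y) = 0 + 1 = 1. (Direct check: xy = 684 = 19^1 · (36).)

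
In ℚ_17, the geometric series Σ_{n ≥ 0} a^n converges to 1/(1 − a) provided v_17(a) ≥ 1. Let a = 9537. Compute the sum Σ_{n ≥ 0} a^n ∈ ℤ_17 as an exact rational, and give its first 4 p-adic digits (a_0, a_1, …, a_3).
Σ a^n = 1/(1 − a) = -1/9536;  first 4 digits = (1, 0, 16, 1)

v_17(a) = 2 ≥ 1, so the series converges in ℤ_17 to 1/(1 − a) = 1/(1 − 9537) = -1/9536. Expand this rational in ℤ_17: compute digits iteratively via d_i = x_i mod 17, x_{i+1} = (x_i − d_i)/17. The first 4 digits are (1, 0, 16, 1).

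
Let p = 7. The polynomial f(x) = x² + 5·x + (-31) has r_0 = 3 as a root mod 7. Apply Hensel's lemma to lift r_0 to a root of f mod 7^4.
r_3 = 1732 (mod 2401)

Hensel: r_{i+1} = r_i − f(r_i)·(f′(r_i))^{-1} mod 7^{i+2}, f′(x) = 2x + 5. Iterate:
  r_0 = 3 (mod 7)
  r_1 = 17 (mod 49)
  r_2 = 17 (mod 343)
  r_3 = 1732 (mod 2401)
Final: r = 1732 satisfies f(r) ≡ 0 mod 7^4.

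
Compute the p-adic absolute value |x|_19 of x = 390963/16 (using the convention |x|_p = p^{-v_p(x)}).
|390963/16|_19 = 1/130321

Step 1 — compute v_19(x) by factoring powers of 19 out of the numerator and denominator: v_19(390963/16) = 4. Step 2 — apply |x|_p = p^{-v_p(x)} = 19^{-4} = 1/130321.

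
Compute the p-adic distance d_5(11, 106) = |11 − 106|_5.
d_5(11, 106) = 1/5

Step 1 — x − y = 11 − 106 = -95. Step 2 — v_5(-95) = 1 (factor: -95 = −(5^1 · 19); the sign does not affect v_p). Step 3 — |x − y|_5 = 5^{-1} = 1/5.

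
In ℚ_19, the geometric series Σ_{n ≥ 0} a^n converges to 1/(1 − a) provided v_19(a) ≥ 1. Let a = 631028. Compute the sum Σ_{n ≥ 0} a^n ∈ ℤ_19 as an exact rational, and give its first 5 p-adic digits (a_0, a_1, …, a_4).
Σ a^n = 1/(1 − a) = -1/631027;  first 5 digits = (1, 0, 0, 16, 4)

v_19(a) = 3 ≥ 1, so the series converges in ℤ_19 to 1/(1 − a) = 1/(1 − 631028) = -1/631027. Expand this rational in ℤ_19: compute digits iteratively via d_i = x_i mod 19, x_{i+1} = (x_i − d_i)/19. The first 5 digits are (1, 0, 0, 16, 4).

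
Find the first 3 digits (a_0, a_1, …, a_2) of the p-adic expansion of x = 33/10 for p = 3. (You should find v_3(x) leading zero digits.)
(a_0, …, a_2) = (0, 2, 0)

v_3(33/10) = 1, so a_0 = ... = a_0 = 0. Factor out: x = 3^1 · u with u = 11/10 a unit in ℤ_3. Expand u iteratively via a_{v+i} = u_i mod 3, u_{i+1} = (u_i − a_{v+i})/3:
  u_0 = 11/10;  a_1 = 2;  u_1 = (u_0 − 2)/3 = -3/10
  u_1 = -3/10;  a_2 = 0;  u_2 = (u_1 − 0)/3 = -1/10
Digits: (0, 2, 0).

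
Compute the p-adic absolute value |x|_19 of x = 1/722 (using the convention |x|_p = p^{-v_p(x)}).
|1/722|_19 = 361

Step 1 — compute v_19(x) by factoring powers of 19 out of the numerator and denominator: v_19(1/722) = -2. Step 2 — apply |x|_p = p^{-v_p(x)} = 19^{2} = 361.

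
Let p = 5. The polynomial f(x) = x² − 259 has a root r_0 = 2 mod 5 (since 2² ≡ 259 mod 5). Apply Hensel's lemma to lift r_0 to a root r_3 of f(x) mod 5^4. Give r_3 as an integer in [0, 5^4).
r_3 = 372 (mod 625)

Hensel's recurrence: r_{i+1} = r_i − f(r_i)·(f′(r_i))^{-1} mod 5^{i+2}, with f′(x) = 2x. Iterate:
  r_0 = 2 (mod 5)
  r_1 = 22 (mod 25)
  r_2 = 122 (mod 125)
  r_3 = 372 (mod 625)
Final: r_3 = 372, and one checks f(r_3) ≡ 0 mod 5^4.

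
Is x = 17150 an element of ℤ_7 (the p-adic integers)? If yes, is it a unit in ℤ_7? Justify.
x ∈ ℤ_7 but not a unit; v_7(x) = 3 > 0

ℤ_7 = {x ∈ ℚ_7 : v_7(x) ≥ 0} and ℤ_7^× = {x ∈ ℤ_7 : v_7(x) = 0}. Here v_7(17150) = v_7(num) − v_7(den) = 3; compare against these criteria.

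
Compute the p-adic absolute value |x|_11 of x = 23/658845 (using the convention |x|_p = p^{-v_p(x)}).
|23/658845|_11 = 14641

Step 1 — compute v_11(x) by factoring powers of 11 out of the numerator and denominator: v_11(23/658845) = -4. Step 2 — apply |x|_p = p^{-v_p(x)} = 11^{4} = 14641.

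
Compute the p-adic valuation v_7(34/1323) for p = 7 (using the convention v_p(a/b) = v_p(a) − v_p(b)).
v_7(34/1323) = -2

Factor powers of 7 from the numerator and denominator of the reduced fraction: 34 = 7^0 · 34 and 1323 = 7^2 · 27. Apply v_p(a/b) = v_p(a) − v_p(b): v_7(34/1323) = 0 − 2 = -2.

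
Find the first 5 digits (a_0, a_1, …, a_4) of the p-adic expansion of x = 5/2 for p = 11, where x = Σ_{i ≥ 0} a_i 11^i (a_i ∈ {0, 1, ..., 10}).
(a_0, …, a_4) = (8, 5, 5, 5, 5)

v_11(5/2) = 0 (numerator and denominator both coprime to 11), so x ∈ ℤ_11^×. Compute digits iteratively via a_i = x_i mod 11, x_{i+1} = (x_i − a_i)/11, with x_0 = x:
  x_0 = 5/2;  a_0 = 8;  x_1 = (x_0 − 8)/11 = -1/2
  x_1 = -1/2;  a_1 = 5;  x_2 = (x_1 − 5)/11 = -1/2
  x_2 = -1/2;  a_2 = 5;  x_3 = (x_2 − 5)/11 = -1/2
  x_3 = -1/2;  a_3 = 5;  x_4 = (x_3 − 5)/11 = -1/2
  x_4 = -1/2;  a_4 = 5;  x_5 = (x_4 − 5)/11 = -1/2
Digits: (8, 5, 5, 5, 5).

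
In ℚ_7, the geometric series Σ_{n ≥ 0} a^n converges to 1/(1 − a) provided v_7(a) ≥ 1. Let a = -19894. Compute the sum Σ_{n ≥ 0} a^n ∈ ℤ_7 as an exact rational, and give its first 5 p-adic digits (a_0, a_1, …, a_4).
Σ a^n = 1/(1 − a) = 1/19895;  first 5 digits = (1, 0, 0, 5, 5)

v_7(a) = 3 ≥ 1, so the series converges in ℤ_7 to 1/(1 − a) = 1/(1 − (-19894)) = 1/19895. Expand this rational in ℤ_7: compute digits iteratively via d_i = x_i mod 7, x_{i+1} = (x_i − d_i)/7. The first 5 digits are (1, 0, 0, 5, 5).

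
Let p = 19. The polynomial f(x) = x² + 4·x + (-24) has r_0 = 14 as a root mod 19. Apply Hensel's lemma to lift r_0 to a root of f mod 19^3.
r_2 = 5106 (mod 6859)

Hensel: r_{i+1} = r_i − f(r_i)·(f′(r_i))^{-1} mod 19^{i+2}, f′(x) = 2x + 4. Iterate:
  r_0 = 14 (mod 19)
  r_1 = 52 (mod 361)
  r_2 = 5106 (mod 6859)
Final: r = 5106 satisfies f(r) ≡ 0 mod 19^3.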